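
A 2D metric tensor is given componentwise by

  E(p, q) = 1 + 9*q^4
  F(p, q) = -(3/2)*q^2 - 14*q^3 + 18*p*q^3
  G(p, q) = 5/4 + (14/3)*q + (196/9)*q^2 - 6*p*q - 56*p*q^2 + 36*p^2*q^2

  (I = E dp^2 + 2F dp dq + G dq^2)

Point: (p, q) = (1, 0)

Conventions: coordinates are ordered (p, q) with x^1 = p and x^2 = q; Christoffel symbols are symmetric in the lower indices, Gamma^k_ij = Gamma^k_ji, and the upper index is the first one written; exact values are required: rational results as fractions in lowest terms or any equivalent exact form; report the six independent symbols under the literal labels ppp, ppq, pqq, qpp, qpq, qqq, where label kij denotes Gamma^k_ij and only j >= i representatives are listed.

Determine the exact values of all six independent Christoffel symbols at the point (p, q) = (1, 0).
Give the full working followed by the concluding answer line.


E = 1, F = 0, G = 5/4 at the point
E_p = 0, E_q = 0, F_p = 0, F_q = 0, G_p = 0, G_q = -4/3
EG - F^2 = 5/4;  g^inv = (4/5) * [[5/4, 0], [0, 1]]
first-kind symbols [ij,l] = (1/2)(d_i g_jl + d_j g_il - d_l g_ij): [pp,p] = E_p/2 = 0, [pp,q] = F_p - E_q/2 = 0, [pq,p] = E_q/2 = 0, [pq,q] = G_p/2 = 0, [qq,p] = F_q - G_p/2 = 0, [qq,q] = G_q/2 = -2/3
Gamma^p_ij = (G*[ij,p] - F*[ij,q])/(EG - F^2), Gamma^q_ij = (E*[ij,q] - F*[ij,p])/(EG - F^2)

Answer: Gamma_ppp = 0, Gamma_ppq = 0, Gamma_pqq = 0, Gamma_qpp = 0, Gamma_qpq = 0, Gamma_qqq = -8/15


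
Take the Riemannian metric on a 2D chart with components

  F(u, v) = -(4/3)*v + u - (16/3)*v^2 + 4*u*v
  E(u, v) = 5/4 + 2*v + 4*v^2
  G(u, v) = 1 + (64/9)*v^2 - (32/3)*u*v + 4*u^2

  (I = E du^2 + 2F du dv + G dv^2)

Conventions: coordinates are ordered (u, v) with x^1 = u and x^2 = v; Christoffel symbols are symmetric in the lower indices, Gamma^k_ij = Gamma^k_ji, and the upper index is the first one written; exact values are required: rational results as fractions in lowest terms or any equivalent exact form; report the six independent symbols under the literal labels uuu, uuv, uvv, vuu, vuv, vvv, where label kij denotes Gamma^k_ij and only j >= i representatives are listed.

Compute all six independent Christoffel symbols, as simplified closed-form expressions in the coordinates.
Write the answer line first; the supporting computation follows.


Answer: Gamma_uuu = 0, Gamma_uuv = (144*v + 36)/(144*u^2 - 384*u*v + 400*v^2 + 72*v + 45), Gamma_uvv = (-192*v - 48)/(144*u^2 - 384*u*v + 400*v^2 + 72*v + 45), Gamma_vuu = 0, Gamma_vuv = (144*u - 192*v)/(144*u^2 - 384*u*v + 400*v^2 + 72*v + 45), Gamma_vvv = (-192*u + 256*v)/(144*u^2 - 384*u*v + 400*v^2 + 72*v + 45)

E = 5/4 + 2*v + 4*v^2; F = -(4/3)*v + u - (16/3)*v^2 + 4*u*v; G = 1 + (64/9)*v^2 - (32/3)*u*v + 4*u^2
Gamma^k_ij = (1/2) g^{kl} (d_i g_jl + d_j g_il - d_l g_ij), with g^inv = (1/(EG-F^2)) [[G, -F], [-F, E]]
first partials: E_u = 0, E_v = 2 + 8*v, F_u = 1 + 4*v, F_v = -4/3 - (32/3)*v + 4*u, G_u = -(32/3)*v + 8*u, G_v = (128/9)*v - (32/3)*u
D = EG - F^2 = 5/4 + 2*v + (100/9)*v^2 - (32/3)*u*v + 4*u^2
expanded: Gamma^u_uu = (G E_u - 2F F_u + F E_v)/(2D), Gamma^u_uv = (G E_v - F G_u)/(2D), Gamma^u_vv = (2G F_v - G G_u - F G_v)/(2D), Gamma^v_uu = (2E F_u - E E_v - F E_u)/(2D), Gamma^v_uv = (E G_u - F E_v)/(2D), Gamma^v_vv = (E G_v - 2F F_v + F G_u)/(2D); substitute and cancel common factors


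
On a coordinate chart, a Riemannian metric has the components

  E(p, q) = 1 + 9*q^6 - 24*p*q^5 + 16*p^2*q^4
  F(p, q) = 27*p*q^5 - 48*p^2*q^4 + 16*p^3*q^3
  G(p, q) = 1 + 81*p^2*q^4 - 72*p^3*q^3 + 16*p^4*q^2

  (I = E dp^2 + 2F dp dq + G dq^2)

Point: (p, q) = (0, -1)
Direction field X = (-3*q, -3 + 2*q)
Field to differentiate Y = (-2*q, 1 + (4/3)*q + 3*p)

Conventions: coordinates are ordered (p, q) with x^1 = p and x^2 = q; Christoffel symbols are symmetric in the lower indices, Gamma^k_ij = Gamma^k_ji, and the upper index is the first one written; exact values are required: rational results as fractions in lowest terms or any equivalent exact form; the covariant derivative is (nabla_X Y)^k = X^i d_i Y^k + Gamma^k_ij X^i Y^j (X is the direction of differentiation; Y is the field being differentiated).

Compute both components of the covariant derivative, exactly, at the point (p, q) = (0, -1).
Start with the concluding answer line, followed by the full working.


Answer: (nabla_X Y)^p = 469/10, (nabla_X Y)^q = 7/3

E = 10, F = 0, G = 1 at the point
E_p = 24, E_q = -54, F_p = -27, F_q = 0, G_p = 0, G_q = 0
EG - F^2 = 10;  g^inv = (1/10) * [[1, 0], [0, 10]]
first-kind symbols [ij,l] = (1/2)(d_i g_jl + d_j g_il - d_l g_ij): [pp,p] = E_p/2 = 12, [pp,q] = F_p - E_q/2 = 0, [pq,p] = E_q/2 = -27, [pq,q] = G_p/2 = 0, [qq,p] = F_q - G_p/2 = 0, [qq,q] = G_q/2 = 0
Gamma^p_ij = (G*[ij,p] - F*[ij,q])/(EG - F^2), Gamma^q_ij = (E*[ij,q] - F*[ij,p])/(EG - F^2)
Gamma_ppp = 6/5, Gamma_ppq = -27/10, Gamma_pqq = 0, Gamma_qpp = 0, Gamma_qpq = 0, Gamma_qqq = 0
X = (3, -5), Y = (2, -1/3) at the point


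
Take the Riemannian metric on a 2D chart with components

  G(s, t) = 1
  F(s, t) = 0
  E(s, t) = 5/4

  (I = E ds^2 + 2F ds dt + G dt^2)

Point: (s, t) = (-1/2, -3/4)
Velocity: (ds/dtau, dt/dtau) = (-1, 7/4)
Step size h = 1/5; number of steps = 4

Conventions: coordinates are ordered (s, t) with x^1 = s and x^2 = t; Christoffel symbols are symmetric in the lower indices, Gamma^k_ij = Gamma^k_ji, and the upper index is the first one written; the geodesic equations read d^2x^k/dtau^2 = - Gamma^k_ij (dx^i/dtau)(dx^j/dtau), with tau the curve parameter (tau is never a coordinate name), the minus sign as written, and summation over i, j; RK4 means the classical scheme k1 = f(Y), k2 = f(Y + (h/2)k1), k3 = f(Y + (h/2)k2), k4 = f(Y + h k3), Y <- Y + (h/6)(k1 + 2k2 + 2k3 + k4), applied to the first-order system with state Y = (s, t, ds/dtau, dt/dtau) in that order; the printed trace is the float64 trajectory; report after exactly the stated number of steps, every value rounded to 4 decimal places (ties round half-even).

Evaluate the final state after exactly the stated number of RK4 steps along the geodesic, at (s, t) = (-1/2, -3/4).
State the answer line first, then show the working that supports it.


Answer: s = -1.3000, t = 0.6500, ds/dtau = -1.0000, dt/dtau = 1.7500

f(Y) = (ds/dtau, dt/dtau, -Gamma^s_ij Y'^i Y'^j, -Gamma^t_ij Y'^i Y'^j) with the Gammas evaluated at the stage position; h = 0.200000; intermediate values shown to 6 dp
step 0: s = -0.5000, t = -0.7500, ds/dtau = -1.0000, dt/dtau = 1.7500
step 1:
  k1: at (s, t) = (-0.500000, -0.750000), (ds/dtau, dt/dtau) = (-1.000000, 1.750000); Gamma_sss = 0.000000, Gamma_sst = 0.000000, Gamma_stt = 0.000000, Gamma_tss = 0.000000, Gamma_tst = 0.000000, Gamma_ttt = 0.000000; k1 = (-1.000000, 1.750000, 0.000000, 0.000000)
  k2: at (s, t) = (-0.600000, -0.575000), (ds/dtau, dt/dtau) = (-1.000000, 1.750000); Gamma_sss = 0.000000, Gamma_sst = 0.000000, Gamma_stt = 0.000000, Gamma_tss = 0.000000, Gamma_tst = 0.000000, Gamma_ttt = 0.000000; k2 = (-1.000000, 1.750000, 0.000000, 0.000000)
  k3: at (s, t) = (-0.600000, -0.575000), (ds/dtau, dt/dtau) = (-1.000000, 1.750000); Gamma_sss = 0.000000, Gamma_sst = 0.000000, Gamma_stt = 0.000000, Gamma_tss = 0.000000, Gamma_tst = 0.000000, Gamma_ttt = 0.000000; k3 = (-1.000000, 1.750000, 0.000000, 0.000000)
  k4: at (s, t) = (-0.700000, -0.400000), (ds/dtau, dt/dtau) = (-1.000000, 1.750000); Gamma_sss = 0.000000, Gamma_sst = 0.000000, Gamma_stt = 0.000000, Gamma_tss = 0.000000, Gamma_tst = 0.000000, Gamma_ttt = 0.000000; k4 = (-1.000000, 1.750000, 0.000000, 0.000000)
  Y <- Y + (h/6)(k1 + 2k2 + 2k3 + k4): s = -0.7000, t = -0.4000, ds/dtau = -1.0000, dt/dtau = 1.7500
step 2:
  k1: at (s, t) = (-0.700000, -0.400000), (ds/dtau, dt/dtau) = (-1.000000, 1.750000); Gamma_sss = 0.000000, Gamma_sst = 0.000000, Gamma_stt = 0.000000, Gamma_tss = 0.000000, Gamma_tst = 0.000000, Gamma_ttt = 0.000000; k1 = (-1.000000, 1.750000, 0.000000, 0.000000)
  k2: at (s, t) = (-0.800000, -0.225000), (ds/dtau, dt/dtau) = (-1.000000, 1.750000); Gamma_sss = 0.000000, Gamma_sst = 0.000000, Gamma_stt = 0.000000, Gamma_tss = 0.000000, Gamma_tst = 0.000000, Gamma_ttt = 0.000000; k2 = (-1.000000, 1.750000, 0.000000, 0.000000)
  k3: at (s, t) = (-0.800000, -0.225000), (ds/dtau, dt/dtau) = (-1.000000, 1.750000); Gamma_sss = 0.000000, Gamma_sst = 0.000000, Gamma_stt = 0.000000, Gamma_tss = 0.000000, Gamma_tst = 0.000000, Gamma_ttt = 0.000000; k3 = (-1.000000, 1.750000, 0.000000, 0.000000)
  k4: at (s, t) = (-0.900000, -0.050000), (ds/dtau, dt/dtau) = (-1.000000, 1.750000); Gamma_sss = 0.000000, Gamma_sst = 0.000000, Gamma_stt = 0.000000, Gamma_tss = 0.000000, Gamma_tst = 0.000000, Gamma_ttt = 0.000000; k4 = (-1.000000, 1.750000, 0.000000, 0.000000)
  Y <- Y + (h/6)(k1 + 2k2 + 2k3 + k4): s = -0.9000, t = -0.0500, ds/dtau = -1.0000, dt/dtau = 1.7500
step 3:
  k1: at (s, t) = (-0.900000, -0.050000), (ds/dtau, dt/dtau) = (-1.000000, 1.750000); Gamma_sss = 0.000000, Gamma_sst = 0.000000, Gamma_stt = 0.000000, Gamma_tss = 0.000000, Gamma_tst = 0.000000, Gamma_ttt = 0.000000; k1 = (-1.000000, 1.750000, 0.000000, 0.000000)
  k2: at (s, t) = (-1.000000, 0.125000), (ds/dtau, dt/dtau) = (-1.000000, 1.750000); Gamma_sss = 0.000000, Gamma_sst = 0.000000, Gamma_stt = 0.000000, Gamma_tss = 0.000000, Gamma_tst = 0.000000, Gamma_ttt = 0.000000; k2 = (-1.000000, 1.750000, 0.000000, 0.000000)
  k3: at (s, t) = (-1.000000, 0.125000), (ds/dtau, dt/dtau) = (-1.000000, 1.750000); Gamma_sss = 0.000000, Gamma_sst = 0.000000, Gamma_stt = 0.000000, Gamma_tss = 0.000000, Gamma_tst = 0.000000, Gamma_ttt = 0.000000; k3 = (-1.000000, 1.750000, 0.000000, 0.000000)
  k4: at (s, t) = (-1.100000, 0.300000), (ds/dtau, dt/dtau) = (-1.000000, 1.750000); Gamma_sss = 0.000000, Gamma_sst = 0.000000, Gamma_stt = 0.000000, Gamma_tss = 0.000000, Gamma_tst = 0.000000, Gamma_ttt = 0.000000; k4 = (-1.000000, 1.750000, 0.000000, 0.000000)
  Y <- Y + (h/6)(k1 + 2k2 + 2k3 + k4): s = -1.1000, t = 0.3000, ds/dtau = -1.0000, dt/dtau = 1.7500
step 4:
  k1: at (s, t) = (-1.100000, 0.300000), (ds/dtau, dt/dtau) = (-1.000000, 1.750000); Gamma_sss = 0.000000, Gamma_sst = 0.000000, Gamma_stt = 0.000000, Gamma_tss = 0.000000, Gamma_tst = 0.000000, Gamma_ttt = 0.000000; k1 = (-1.000000, 1.750000, 0.000000, 0.000000)
  k2: at (s, t) = (-1.200000, 0.475000), (ds/dtau, dt/dtau) = (-1.000000, 1.750000); Gamma_sss = 0.000000, Gamma_sst = 0.000000, Gamma_stt = 0.000000, Gamma_tss = 0.000000, Gamma_tst = 0.000000, Gamma_ttt = 0.000000; k2 = (-1.000000, 1.750000, 0.000000, 0.000000)
  k3: at (s, t) = (-1.200000, 0.475000), (ds/dtau, dt/dtau) = (-1.000000, 1.750000); Gamma_sss = 0.000000, Gamma_sst = 0.000000, Gamma_stt = 0.000000, Gamma_tss = 0.000000, Gamma_tst = 0.000000, Gamma_ttt = 0.000000; k3 = (-1.000000, 1.750000, 0.000000, 0.000000)
  k4: at (s, t) = (-1.300000, 0.650000), (ds/dtau, dt/dtau) = (-1.000000, 1.750000); Gamma_sss = 0.000000, Gamma_sst = 0.000000, Gamma_stt = 0.000000, Gamma_tss = 0.000000, Gamma_tst = 0.000000, Gamma_ttt = 0.000000; k4 = (-1.000000, 1.750000, 0.000000, 0.000000)
  Y <- Y + (h/6)(k1 + 2k2 + 2k3 + k4): s = -1.3000, t = 0.6500, ds/dtau = -1.0000, dt/dtau = 1.7500


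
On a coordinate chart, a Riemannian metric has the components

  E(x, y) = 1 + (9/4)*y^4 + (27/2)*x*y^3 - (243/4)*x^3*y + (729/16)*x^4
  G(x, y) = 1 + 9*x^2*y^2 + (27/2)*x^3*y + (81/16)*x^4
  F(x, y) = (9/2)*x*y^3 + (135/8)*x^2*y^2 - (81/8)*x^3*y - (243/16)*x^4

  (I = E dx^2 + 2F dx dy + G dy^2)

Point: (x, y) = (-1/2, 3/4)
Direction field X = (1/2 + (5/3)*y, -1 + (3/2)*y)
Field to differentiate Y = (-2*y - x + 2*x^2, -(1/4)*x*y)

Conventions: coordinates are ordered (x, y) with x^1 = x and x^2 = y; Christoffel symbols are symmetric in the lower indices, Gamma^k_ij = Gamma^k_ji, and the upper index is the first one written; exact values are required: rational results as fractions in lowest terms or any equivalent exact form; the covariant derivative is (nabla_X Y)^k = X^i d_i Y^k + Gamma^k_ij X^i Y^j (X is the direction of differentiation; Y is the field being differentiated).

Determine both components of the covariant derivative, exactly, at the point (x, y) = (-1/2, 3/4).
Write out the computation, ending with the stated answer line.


E = 7585/1024, F = 729/512, G = 337/256 at the point
E_x = -6561/128, E_y = 0, F_x = -729/128, F_y = 243/64, G_x = 0, G_y = 27/16
EG - F^2 = 7909/1024;  g^inv = (1024/7909) * [[337/256, -729/512], [-729/512, 7585/1024]]
first-kind symbols [ij,l] = (1/2)(d_i g_jl + d_j g_il - d_l g_ij): [xx,x] = E_x/2 = -6561/256, [xx,y] = F_x - E_y/2 = -729/128, [xy,x] = E_y/2 = 0, [xy,y] = G_x/2 = 0, [yy,x] = F_y - G_x/2 = 243/64, [yy,y] = G_y/2 = 27/32
Gamma^x_ij = (G*[ij,x] - F*[ij,y])/(EG - F^2), Gamma^y_ij = (E*[ij,y] - F*[ij,x])/(EG - F^2)
Gamma_xxx = -26244/7909, Gamma_xxy = 0, Gamma_xyy = 3888/7909, Gamma_yxx = -5832/7909, Gamma_yxy = 0, Gamma_yyy = 864/7909
X = (7/4, 1/8), Y = (-1/2, 3/32) at the point

Answer: (nabla_X Y)^x = -327847/126544, (nabla_X Y)^y = 42265/126544


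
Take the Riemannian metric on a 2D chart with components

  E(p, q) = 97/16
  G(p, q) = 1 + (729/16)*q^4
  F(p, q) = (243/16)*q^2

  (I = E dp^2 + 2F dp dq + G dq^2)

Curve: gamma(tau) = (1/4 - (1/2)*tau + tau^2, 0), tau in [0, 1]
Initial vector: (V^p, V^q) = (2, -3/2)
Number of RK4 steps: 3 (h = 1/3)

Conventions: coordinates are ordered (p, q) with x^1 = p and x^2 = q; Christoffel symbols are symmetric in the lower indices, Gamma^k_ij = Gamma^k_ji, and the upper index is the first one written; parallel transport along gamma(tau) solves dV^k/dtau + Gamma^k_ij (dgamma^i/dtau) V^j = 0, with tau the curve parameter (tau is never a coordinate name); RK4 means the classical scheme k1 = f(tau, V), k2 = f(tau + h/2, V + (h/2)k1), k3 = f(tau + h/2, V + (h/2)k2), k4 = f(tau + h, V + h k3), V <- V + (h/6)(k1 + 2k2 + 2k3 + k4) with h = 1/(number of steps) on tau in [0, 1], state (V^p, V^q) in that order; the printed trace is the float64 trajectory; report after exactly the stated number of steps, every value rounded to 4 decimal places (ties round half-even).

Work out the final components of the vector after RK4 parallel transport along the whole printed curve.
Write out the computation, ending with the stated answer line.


gamma'(tau) = (-1/2 + 2*tau, 0); f(tau, V)^k = -Gamma^k_ij(gamma(tau)) gamma'^i(tau) V^j; h = 1/3; intermediate values shown to 6 dp
curve data and Christoffel symbols at the stage parameters:
  tau = 0.000000: gamma = (0.250000, 0.000000), gamma' = (-0.500000, 0.000000); Gamma_ppp = 0.000000, Gamma_ppq = 0.000000, Gamma_pqq = 0.000000, Gamma_qpp = 0.000000, Gamma_qpq = 0.000000, Gamma_qqq = 0.000000
  tau = 0.166667: gamma = (0.194444, 0.000000), gamma' = (-0.166667, 0.000000); Gamma_ppp = 0.000000, Gamma_ppq = 0.000000, Gamma_pqq = 0.000000, Gamma_qpp = 0.000000, Gamma_qpq = 0.000000, Gamma_qqq = 0.000000
  tau = 0.333333: gamma = (0.194444, 0.000000), gamma' = (0.166667, 0.000000); Gamma_ppp = 0.000000, Gamma_ppq = 0.000000, Gamma_pqq = 0.000000, Gamma_qpp = 0.000000, Gamma_qpq = 0.000000, Gamma_qqq = 0.000000
  tau = 0.500000: gamma = (0.250000, 0.000000), gamma' = (0.500000, 0.000000); Gamma_ppp = 0.000000, Gamma_ppq = 0.000000, Gamma_pqq = 0.000000, Gamma_qpp = 0.000000, Gamma_qpq = 0.000000, Gamma_qqq = 0.000000
  tau = 0.666667: gamma = (0.361111, 0.000000), gamma' = (0.833333, 0.000000); Gamma_ppp = 0.000000, Gamma_ppq = 0.000000, Gamma_pqq = 0.000000, Gamma_qpp = 0.000000, Gamma_qpq = 0.000000, Gamma_qqq = 0.000000
  tau = 0.833333: gamma = (0.527778, 0.000000), gamma' = (1.166667, 0.000000); Gamma_ppp = 0.000000, Gamma_ppq = 0.000000, Gamma_pqq = 0.000000, Gamma_qpp = 0.000000, Gamma_qpq = 0.000000, Gamma_qqq = 0.000000
  tau = 1.000000: gamma = (0.750000, 0.000000), gamma' = (1.500000, 0.000000); Gamma_ppp = 0.000000, Gamma_ppq = 0.000000, Gamma_pqq = 0.000000, Gamma_qpp = 0.000000, Gamma_qpq = 0.000000, Gamma_qqq = 0.000000
step 0: V^p = 2.0000, V^q = -1.5000
step 1: k1 = (0.000000, 0.000000), k2 = (0.000000, 0.000000), k3 = (0.000000, 0.000000), k4 = (0.000000, 0.000000); V <- V + (h/6)(k1 + 2k2 + 2k3 + k4): V^p = 2.0000, V^q = -1.5000
step 2: k1 = (0.000000, 0.000000), k2 = (0.000000, 0.000000), k3 = (0.000000, 0.000000), k4 = (0.000000, 0.000000); V <- V + (h/6)(k1 + 2k2 + 2k3 + k4): V^p = 2.0000, V^q = -1.5000
step 3: k1 = (0.000000, 0.000000), k2 = (0.000000, 0.000000), k3 = (0.000000, 0.000000), k4 = (0.000000, 0.000000); V <- V + (h/6)(k1 + 2k2 + 2k3 + k4): V^p = 2.0000, V^q = -1.5000

Answer: V^p = 2.0000, V^q = -1.5000


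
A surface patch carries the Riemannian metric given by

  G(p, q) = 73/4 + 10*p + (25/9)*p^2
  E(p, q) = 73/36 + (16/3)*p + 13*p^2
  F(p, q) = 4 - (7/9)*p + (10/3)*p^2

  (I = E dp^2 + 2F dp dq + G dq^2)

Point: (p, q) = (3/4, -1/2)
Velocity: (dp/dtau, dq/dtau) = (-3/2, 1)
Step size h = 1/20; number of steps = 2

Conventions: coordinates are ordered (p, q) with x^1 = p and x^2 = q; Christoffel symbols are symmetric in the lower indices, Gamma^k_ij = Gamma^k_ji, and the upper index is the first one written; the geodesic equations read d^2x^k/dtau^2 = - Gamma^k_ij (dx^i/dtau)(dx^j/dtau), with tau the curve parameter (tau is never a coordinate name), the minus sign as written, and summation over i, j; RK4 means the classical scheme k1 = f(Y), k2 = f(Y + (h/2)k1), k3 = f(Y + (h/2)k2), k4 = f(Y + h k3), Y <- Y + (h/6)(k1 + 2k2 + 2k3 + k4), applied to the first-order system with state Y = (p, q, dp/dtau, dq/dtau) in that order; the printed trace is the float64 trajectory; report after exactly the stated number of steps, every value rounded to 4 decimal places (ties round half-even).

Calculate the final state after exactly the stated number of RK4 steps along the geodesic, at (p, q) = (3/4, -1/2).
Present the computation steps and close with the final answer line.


f(Y) = (dp/dtau, dq/dtau, -Gamma^p_ij Y'^i Y'^j, -Gamma^q_ij Y'^i Y'^j) with the Gammas evaluated at the stage position; h = 0.050000; intermediate values shown to 6 dp
step 0: p = 0.7500, q = -0.5000, dp/dtau = -1.5000, dq/dtau = 1.0000
step 1:
  k1: at (p, q) = (0.750000, -0.500000), (dp/dtau, dq/dtau) = (-1.500000, 1.000000); Gamma_ppp = 0.941826, Gamma_ppq = -0.111438, Gamma_pqq = -0.575177, Gamma_qpp = -0.027885, Gamma_qpq = 0.280935, Gamma_qqq = 0.111438; k1 = (-1.500000, 1.000000, -1.878245, 0.794107)
  k2: at (p, q) = (0.712500, -0.475000), (dp/dtau, dq/dtau) = (-1.546956, 1.019853); Gamma_ppp = 0.976008, Gamma_ppq = -0.117008, Gamma_pqq = -0.609976, Gamma_qpp = -0.038922, Gamma_qpq = 0.283006, Gamma_qqq = 0.117008; k2 = (-1.546956, 1.019853, -2.070421, 0.864421)
  k3: at (p, q) = (0.711326, -0.474504), (dp/dtau, dq/dtau) = (-1.551761, 1.021611); Gamma_ppp = 0.977114, Gamma_ppq = -0.117193, Gamma_pqq = -0.611122, Gamma_qpp = -0.039280, Gamma_qpq = 0.283072, Gamma_qqq = 0.117193; k3 = (-1.551761, 1.021611, -2.086601, 0.869779)
  k4: at (p, q) = (0.672412, -0.448919), (dp/dtau, dq/dtau) = (-1.604330, 1.043489); Gamma_ppp = 1.015109, Gamma_ppq = -0.123758, Gamma_pqq = -0.651305, Gamma_qpp = -0.051638, Gamma_qpq = 0.285346, Gamma_qqq = 0.123758; k4 = (-1.604330, 1.043489, -2.317946, 0.953549)
  Y <- Y + (h/6)(k1 + 2k2 + 2k3 + k4): p = 0.6725, q = -0.4489, dp/dtau = -1.6043, dq/dtau = 1.0435
step 2:
  k1: at (p, q) = (0.672485, -0.448947), (dp/dtau, dq/dtau) = (-1.604252, 1.043467); Gamma_ppp = 1.015035, Gamma_ppq = -0.123745, Gamma_pqq = -0.651225, Gamma_qpp = -0.051614, Gamma_qpq = 0.285342, Gamma_qqq = 0.123745; k1 = (-1.604252, 1.043467, -2.317545, 0.953413)
  k2: at (p, q) = (0.632379, -0.422860), (dp/dtau, dq/dtau) = (-1.662191, 1.067302); Gamma_ppp = 1.057072, Gamma_ppq = -0.131470, Gamma_pqq = -0.697512, Gamma_qpp = -0.065384, Gamma_qpq = 0.287841, Gamma_qqq = 0.131470; k2 = (-1.662191, 1.067302, -2.592474, 1.052179)
  k3: at (p, q) = (0.630931, -0.422264), (dp/dtau, dq/dtau) = (-1.669064, 1.069772); Gamma_ppp = 1.058649, Gamma_ppq = -0.131770, Gamma_pqq = -0.699287, Gamma_qpp = -0.065903, Gamma_qpq = 0.287934, Gamma_qqq = 0.131770; k3 = (-1.669064, 1.069772, -2.619441, 1.061014)
  k4: at (p, q) = (0.589032, -0.395458), (dp/dtau, dq/dtau) = (-1.735224, 1.096518); Gamma_ppp = 1.106165, Gamma_ppq = -0.141131, Gamma_pqq = -0.754078, Gamma_qpp = -0.081584, Gamma_qpq = 0.290761, Gamma_qqq = 0.141131; k4 = (-1.735224, 1.096518, -2.961058, 1.182425)
  Y <- Y + (h/6)(k1 + 2k2 + 2k3 + k4): p = 0.5891, q = -0.3955, dp/dtau = -1.7351, dq/dtau = 1.0965

Answer: p = 0.5891, q = -0.3955, dp/dtau = -1.7351, dq/dtau = 1.0965


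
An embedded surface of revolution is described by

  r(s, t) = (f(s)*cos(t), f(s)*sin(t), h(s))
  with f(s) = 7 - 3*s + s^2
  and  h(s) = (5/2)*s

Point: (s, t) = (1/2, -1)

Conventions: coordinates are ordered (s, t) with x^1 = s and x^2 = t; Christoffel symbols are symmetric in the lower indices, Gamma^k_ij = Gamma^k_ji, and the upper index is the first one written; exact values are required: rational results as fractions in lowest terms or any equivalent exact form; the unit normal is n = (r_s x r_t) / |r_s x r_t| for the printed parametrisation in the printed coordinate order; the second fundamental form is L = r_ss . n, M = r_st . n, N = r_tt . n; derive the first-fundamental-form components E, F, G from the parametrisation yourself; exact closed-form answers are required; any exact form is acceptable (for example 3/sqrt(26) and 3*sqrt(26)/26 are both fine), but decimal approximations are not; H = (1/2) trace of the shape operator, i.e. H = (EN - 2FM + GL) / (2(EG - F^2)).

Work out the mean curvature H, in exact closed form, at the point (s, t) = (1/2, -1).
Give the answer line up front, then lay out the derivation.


Answer: H = -50*sqrt(41)/38663

f = 23/4, f' = -2, f'' = 2, h' = 5/2, h'' = 0
E = 41/4, F = 0, G = 529/16; answer radicand W^2 = 41/4
unnormalised second-form numerators: l = -5, m = 0, n = 115/8; L = l/sqrt(41/4), and similarly M = m/sqrt(W^2), N = n/sqrt(W^2)
H = (E*n - 2*F*m + G*l) / (2*(EG - F^2)*sqrt(W^2)); E*n - 2*F*m + G*l = -575/32, EG - F^2 = 21689/64, so H = (-25/943)/sqrt(41/4)


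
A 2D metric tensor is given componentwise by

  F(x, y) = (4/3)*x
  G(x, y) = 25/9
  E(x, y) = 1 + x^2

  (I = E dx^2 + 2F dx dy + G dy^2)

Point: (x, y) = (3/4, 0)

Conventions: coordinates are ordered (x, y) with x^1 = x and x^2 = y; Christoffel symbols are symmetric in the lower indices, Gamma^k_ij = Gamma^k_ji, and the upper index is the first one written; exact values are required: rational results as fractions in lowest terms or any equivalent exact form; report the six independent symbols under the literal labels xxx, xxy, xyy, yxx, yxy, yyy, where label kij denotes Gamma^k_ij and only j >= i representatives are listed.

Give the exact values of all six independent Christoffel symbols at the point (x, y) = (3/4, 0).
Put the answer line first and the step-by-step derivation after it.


Answer: Gamma_xxx = 108/481, Gamma_xxy = 0, Gamma_xyy = 0, Gamma_yxx = 192/481, Gamma_yxy = 0, Gamma_yyy = 0

E = 25/16, F = 1, G = 25/9 at the point
E_x = 3/2, E_y = 0, F_x = 4/3, F_y = 0, G_x = 0, G_y = 0
EG - F^2 = 481/144;  g^inv = (144/481) * [[25/9, -1], [-1, 25/16]]
first-kind symbols [ij,l] = (1/2)(d_i g_jl + d_j g_il - d_l g_ij): [xx,x] = E_x/2 = 3/4, [xx,y] = F_x - E_y/2 = 4/3, [xy,x] = E_y/2 = 0, [xy,y] = G_x/2 = 0, [yy,x] = F_y - G_x/2 = 0, [yy,y] = G_y/2 = 0
Gamma^x_ij = (G*[ij,x] - F*[ij,y])/(EG - F^2), Gamma^y_ij = (E*[ij,y] - F*[ij,x])/(EG - F^2)


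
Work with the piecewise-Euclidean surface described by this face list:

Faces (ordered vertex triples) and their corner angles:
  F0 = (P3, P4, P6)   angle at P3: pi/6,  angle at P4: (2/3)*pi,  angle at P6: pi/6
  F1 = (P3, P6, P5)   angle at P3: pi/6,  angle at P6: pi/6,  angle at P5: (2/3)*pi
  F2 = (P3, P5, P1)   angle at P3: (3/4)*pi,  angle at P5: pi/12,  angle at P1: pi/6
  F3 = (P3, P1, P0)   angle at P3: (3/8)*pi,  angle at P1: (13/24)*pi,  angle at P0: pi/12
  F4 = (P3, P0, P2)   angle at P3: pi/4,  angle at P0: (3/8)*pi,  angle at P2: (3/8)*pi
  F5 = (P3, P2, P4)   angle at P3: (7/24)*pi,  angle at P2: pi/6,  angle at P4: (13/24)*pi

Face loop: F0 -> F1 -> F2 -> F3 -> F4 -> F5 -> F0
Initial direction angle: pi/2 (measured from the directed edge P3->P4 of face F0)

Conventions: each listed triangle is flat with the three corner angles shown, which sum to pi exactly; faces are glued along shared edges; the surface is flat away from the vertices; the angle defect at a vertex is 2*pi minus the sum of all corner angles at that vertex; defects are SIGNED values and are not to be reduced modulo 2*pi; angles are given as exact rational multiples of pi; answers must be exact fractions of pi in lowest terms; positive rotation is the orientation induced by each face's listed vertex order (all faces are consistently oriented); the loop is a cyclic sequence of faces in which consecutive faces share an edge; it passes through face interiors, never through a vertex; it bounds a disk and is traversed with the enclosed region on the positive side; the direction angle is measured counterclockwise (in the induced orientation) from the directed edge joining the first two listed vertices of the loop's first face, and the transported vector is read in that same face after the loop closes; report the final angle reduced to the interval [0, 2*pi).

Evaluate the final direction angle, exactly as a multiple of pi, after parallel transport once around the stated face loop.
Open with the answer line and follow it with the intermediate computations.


Answer: final direction angle = pi/2

enclosed vertex P3: corner angles sum to 2*pi, defect = 2*pi - 2*pi = 0
holonomy = initial angle + sum of enclosed defects (mod 2*pi), positive in the induced orientation
final angle = pi/2 + 0 = pi/2 (mod 2*pi)


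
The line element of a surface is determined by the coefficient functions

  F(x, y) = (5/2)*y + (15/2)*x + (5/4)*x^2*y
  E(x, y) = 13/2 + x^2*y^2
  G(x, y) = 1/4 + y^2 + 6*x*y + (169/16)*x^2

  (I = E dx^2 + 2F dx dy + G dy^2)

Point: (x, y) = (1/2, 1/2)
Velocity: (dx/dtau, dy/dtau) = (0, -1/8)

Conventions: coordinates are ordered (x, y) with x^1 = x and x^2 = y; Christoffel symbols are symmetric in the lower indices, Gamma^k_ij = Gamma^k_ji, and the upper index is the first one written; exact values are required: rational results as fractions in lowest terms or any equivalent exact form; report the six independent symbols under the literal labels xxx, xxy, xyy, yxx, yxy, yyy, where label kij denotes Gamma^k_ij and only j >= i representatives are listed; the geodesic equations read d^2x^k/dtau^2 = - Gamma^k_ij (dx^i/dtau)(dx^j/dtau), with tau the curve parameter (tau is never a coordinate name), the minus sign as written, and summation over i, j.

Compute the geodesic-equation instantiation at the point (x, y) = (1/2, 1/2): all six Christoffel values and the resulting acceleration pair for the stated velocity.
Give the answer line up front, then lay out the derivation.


Answer: Gamma_xxx = -631/60, Gamma_xxy = -1067/120, Gamma_xyy = -1783/240, Gamma_yxx = 295/22, Gamma_yxy = 499/44, Gamma_yyy = 2293/264; accelerations (d^2x/dtau^2, d^2y/dtau^2) = (1783/15360, -2293/16896)

E = 105/16, F = 165/32, G = 297/64 at the point
E_x = 1/4, E_y = 1/4, F_x = 65/8, F_y = 45/16, G_x = 217/16, G_y = 4
EG - F^2 = 495/128;  g^inv = (128/495) * [[297/64, -165/32], [-165/32, 105/16]]
first-kind symbols [ij,l] = (1/2)(d_i g_jl + d_j g_il - d_l g_ij): [xx,x] = E_x/2 = 1/8, [xx,y] = F_x - E_y/2 = 8, [xy,x] = E_y/2 = 1/8, [xy,y] = G_x/2 = 217/32, [yy,x] = F_y - G_x/2 = -127/32, [yy,y] = G_y/2 = 2
Gamma^x_ij = (G*[ij,x] - F*[ij,y])/(EG - F^2), Gamma^y_ij = (E*[ij,y] - F*[ij,x])/(EG - F^2)
Gamma_xxx = -631/60, Gamma_xxy = -1067/120, Gamma_xyy = -1783/240, Gamma_yxx = 295/22, Gamma_yxy = 499/44, Gamma_yyy = 2293/264
d^2x/dtau^2 = -(Gamma_xxx*(0)^2 + 2*Gamma_xxy*(0)*(-1/8) + Gamma_xyy*(-1/8)^2) = 1783/15360
d^2y/dtau^2 = -(Gamma_yxx*(0)^2 + 2*Gamma_yxy*(0)*(-1/8) + Gamma_yyy*(-1/8)^2) = -2293/16896


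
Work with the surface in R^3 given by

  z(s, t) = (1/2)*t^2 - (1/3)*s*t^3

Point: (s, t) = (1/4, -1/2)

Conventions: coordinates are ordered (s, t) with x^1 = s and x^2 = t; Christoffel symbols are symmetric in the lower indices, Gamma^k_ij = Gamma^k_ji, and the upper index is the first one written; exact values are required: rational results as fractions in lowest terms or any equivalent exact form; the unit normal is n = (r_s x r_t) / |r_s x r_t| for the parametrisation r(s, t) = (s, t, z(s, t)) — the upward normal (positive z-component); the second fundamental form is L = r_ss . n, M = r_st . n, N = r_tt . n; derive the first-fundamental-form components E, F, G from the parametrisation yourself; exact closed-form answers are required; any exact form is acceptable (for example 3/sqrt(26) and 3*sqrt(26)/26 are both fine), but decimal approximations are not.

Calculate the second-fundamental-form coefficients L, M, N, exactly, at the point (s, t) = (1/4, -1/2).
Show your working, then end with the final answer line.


z_s = 1/24, z_t = -9/16, z_ss = 0, z_st = -1/4, z_tt = 5/4
E = 577/576, F = -3/128, G = 337/256; answer radicand W^2 = 3037/2304
unnormalised second-form numerators: l = 0, m = -1/4, n = 5/4; L = l/sqrt(3037/2304), and similarly M = m/sqrt(W^2), N = n/sqrt(W^2)

Answer: L = 0, M = -12*sqrt(3037)/3037, N = 60*sqrt(3037)/3037


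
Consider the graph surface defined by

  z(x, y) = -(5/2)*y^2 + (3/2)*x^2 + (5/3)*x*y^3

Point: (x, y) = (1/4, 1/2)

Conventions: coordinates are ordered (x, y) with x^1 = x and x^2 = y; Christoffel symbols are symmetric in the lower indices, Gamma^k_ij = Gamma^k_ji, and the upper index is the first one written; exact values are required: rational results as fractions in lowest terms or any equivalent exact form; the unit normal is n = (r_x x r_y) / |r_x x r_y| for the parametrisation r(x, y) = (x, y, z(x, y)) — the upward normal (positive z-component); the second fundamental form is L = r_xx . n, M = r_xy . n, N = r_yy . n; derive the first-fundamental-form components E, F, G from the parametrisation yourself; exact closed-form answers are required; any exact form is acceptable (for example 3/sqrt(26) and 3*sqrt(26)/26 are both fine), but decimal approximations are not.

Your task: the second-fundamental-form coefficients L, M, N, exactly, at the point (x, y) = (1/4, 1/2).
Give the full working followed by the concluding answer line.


z_x = 23/24, z_y = -35/16, z_xx = 3, z_xy = 5/4, z_yy = -15/4
E = 1105/576, F = -805/384, G = 1481/256; answer radicand W^2 = 15445/2304
unnormalised second-form numerators: l = 3, m = 5/4, n = -15/4; L = l/sqrt(15445/2304), and similarly M = m/sqrt(W^2), N = n/sqrt(W^2)

Answer: L = 144*sqrt(15445)/15445, M = 12*sqrt(15445)/3089, N = -36*sqrt(15445)/3089


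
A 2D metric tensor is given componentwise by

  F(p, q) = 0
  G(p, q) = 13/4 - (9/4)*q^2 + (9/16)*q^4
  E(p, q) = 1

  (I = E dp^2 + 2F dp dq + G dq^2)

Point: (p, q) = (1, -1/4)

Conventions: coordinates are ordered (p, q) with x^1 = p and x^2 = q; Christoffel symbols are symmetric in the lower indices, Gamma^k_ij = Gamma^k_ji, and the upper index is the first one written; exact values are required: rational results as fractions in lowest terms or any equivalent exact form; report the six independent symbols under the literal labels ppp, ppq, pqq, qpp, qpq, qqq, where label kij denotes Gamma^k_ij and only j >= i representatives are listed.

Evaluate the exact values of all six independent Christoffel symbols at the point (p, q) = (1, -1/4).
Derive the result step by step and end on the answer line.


E = 1, F = 0, G = 12745/4096 at the point
E_p = 0, E_q = 0, F_p = 0, F_q = 0, G_p = 0, G_q = 279/256
EG - F^2 = 12745/4096;  g^inv = (4096/12745) * [[12745/4096, 0], [0, 1]]
first-kind symbols [ij,l] = (1/2)(d_i g_jl + d_j g_il - d_l g_ij): [pp,p] = E_p/2 = 0, [pp,q] = F_p - E_q/2 = 0, [pq,p] = E_q/2 = 0, [pq,q] = G_p/2 = 0, [qq,p] = F_q - G_p/2 = 0, [qq,q] = G_q/2 = 279/512
Gamma^p_ij = (G*[ij,p] - F*[ij,q])/(EG - F^2), Gamma^q_ij = (E*[ij,q] - F*[ij,p])/(EG - F^2)

Answer: Gamma_ppp = 0, Gamma_ppq = 0, Gamma_pqq = 0, Gamma_qpp = 0, Gamma_qpq = 0, Gamma_qqq = 2232/12745


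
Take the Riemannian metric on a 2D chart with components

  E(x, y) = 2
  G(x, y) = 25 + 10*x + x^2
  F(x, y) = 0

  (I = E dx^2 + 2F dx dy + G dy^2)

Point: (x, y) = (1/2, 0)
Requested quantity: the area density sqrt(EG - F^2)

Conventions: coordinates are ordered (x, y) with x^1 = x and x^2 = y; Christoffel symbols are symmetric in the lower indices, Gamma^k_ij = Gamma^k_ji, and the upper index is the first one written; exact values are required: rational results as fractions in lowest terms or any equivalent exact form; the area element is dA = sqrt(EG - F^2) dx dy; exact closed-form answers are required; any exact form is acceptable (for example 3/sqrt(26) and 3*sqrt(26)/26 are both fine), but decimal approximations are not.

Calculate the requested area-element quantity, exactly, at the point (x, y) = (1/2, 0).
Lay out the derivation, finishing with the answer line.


E = 2, F = 0, G = 121/4; EG - F^2 = 121/2

Answer: sqrt(EG - F^2) = 11*sqrt(2)/2


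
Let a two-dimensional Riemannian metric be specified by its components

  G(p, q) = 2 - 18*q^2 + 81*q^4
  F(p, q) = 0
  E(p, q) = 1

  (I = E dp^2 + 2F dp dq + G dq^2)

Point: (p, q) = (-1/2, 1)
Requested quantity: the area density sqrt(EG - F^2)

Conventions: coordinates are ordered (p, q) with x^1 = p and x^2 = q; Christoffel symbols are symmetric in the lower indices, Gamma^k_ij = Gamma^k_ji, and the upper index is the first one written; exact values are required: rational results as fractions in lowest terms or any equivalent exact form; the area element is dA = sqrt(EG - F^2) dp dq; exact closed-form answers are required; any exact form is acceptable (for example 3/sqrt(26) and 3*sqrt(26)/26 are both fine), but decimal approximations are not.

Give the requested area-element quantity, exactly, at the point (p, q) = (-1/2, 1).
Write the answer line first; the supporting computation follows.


Answer: sqrt(EG - F^2) = sqrt(65)

E = 1, F = 0, G = 65; EG - F^2 = 65


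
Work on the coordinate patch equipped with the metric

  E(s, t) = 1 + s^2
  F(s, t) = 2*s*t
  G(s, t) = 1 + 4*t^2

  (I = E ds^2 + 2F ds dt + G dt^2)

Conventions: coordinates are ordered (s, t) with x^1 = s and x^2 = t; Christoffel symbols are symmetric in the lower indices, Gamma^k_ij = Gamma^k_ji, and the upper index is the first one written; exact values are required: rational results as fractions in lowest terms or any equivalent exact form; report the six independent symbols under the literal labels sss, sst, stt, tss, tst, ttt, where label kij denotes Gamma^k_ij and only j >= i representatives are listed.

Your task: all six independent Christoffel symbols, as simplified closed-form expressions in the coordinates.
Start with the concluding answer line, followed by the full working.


Answer: Gamma_sss = s/(s^2 + 4*t^2 + 1), Gamma_sst = 0, Gamma_stt = 2*s/(s^2 + 4*t^2 + 1), Gamma_tss = 2*t/(s^2 + 4*t^2 + 1), Gamma_tst = 0, Gamma_ttt = 4*t/(s^2 + 4*t^2 + 1)

E = 1 + s^2; F = 2*s*t; G = 1 + 4*t^2
Gamma^k_ij = (1/2) g^{kl} (d_i g_jl + d_j g_il - d_l g_ij), with g^inv = (1/(EG-F^2)) [[G, -F], [-F, E]]
first partials: E_s = 2*s, E_t = 0, F_s = 2*t, F_t = 2*s, G_s = 0, G_t = 8*t
D = EG - F^2 = 1 + 4*t^2 + s^2
expanded: Gamma^s_ss = (G E_s - 2F F_s + F E_t)/(2D), Gamma^s_st = (G E_t - F G_s)/(2D), Gamma^s_tt = (2G F_t - G G_s - F G_t)/(2D), Gamma^t_ss = (2E F_s - E E_t - F E_s)/(2D), Gamma^t_st = (E G_s - F E_t)/(2D), Gamma^t_tt = (E G_t - 2F F_t + F G_s)/(2D); substitute and cancel common factors


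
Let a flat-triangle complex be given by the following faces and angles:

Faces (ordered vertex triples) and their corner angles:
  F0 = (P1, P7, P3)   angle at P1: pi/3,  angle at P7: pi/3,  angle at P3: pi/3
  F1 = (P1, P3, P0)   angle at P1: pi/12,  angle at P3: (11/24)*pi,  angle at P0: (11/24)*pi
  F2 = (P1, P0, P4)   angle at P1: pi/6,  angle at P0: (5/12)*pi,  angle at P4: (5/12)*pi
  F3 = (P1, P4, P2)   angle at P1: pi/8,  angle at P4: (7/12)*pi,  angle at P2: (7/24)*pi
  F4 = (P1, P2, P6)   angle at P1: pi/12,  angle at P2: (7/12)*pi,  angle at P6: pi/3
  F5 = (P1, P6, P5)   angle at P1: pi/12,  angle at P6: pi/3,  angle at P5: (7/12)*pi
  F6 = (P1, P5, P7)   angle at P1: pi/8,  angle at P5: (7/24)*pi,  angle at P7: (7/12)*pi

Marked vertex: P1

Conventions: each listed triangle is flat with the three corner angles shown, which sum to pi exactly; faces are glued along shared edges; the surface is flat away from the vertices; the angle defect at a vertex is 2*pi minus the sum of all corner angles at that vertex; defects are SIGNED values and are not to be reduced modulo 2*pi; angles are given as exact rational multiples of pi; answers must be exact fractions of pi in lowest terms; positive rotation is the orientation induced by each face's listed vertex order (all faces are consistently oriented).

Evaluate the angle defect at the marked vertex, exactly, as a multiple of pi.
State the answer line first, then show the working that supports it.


Answer: defect(P1) = pi

Sum of corner angles at P1: pi
defect = 2*pi - pi


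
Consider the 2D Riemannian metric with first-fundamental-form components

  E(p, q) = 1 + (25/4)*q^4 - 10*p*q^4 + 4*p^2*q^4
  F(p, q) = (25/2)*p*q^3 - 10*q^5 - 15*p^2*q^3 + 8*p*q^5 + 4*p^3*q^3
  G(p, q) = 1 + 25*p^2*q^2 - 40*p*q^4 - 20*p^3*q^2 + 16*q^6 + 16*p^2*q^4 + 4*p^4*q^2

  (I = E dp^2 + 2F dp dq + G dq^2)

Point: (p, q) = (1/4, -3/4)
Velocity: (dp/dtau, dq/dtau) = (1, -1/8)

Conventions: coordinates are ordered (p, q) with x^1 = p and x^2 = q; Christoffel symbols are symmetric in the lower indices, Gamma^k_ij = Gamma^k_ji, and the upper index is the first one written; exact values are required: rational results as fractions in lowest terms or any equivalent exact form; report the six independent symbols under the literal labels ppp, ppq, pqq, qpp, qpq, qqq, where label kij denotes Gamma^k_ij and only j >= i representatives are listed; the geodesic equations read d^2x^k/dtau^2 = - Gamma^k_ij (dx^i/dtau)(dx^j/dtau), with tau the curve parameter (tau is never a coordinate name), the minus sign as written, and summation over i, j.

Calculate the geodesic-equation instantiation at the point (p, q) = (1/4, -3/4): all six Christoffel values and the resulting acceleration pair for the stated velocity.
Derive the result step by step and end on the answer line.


E = 145/64, F = 243/256, G = 1753/1024 at the point
E_p = -81/32, E_q = -27/4, F_p = -1107/256, F_q = -567/64, G_p = -81/16, G_q = -1215/128
EG - F^2 = 3049/1024;  g^inv = (1024/3049) * [[1753/1024, -243/256], [-243/256, 145/64]]
first-kind symbols [ij,l] = (1/2)(d_i g_jl + d_j g_il - d_l g_ij): [pp,p] = E_p/2 = -81/64, [pp,q] = F_p - E_q/2 = -243/256, [pq,p] = E_q/2 = -27/8, [pq,q] = G_p/2 = -81/32, [qq,p] = F_q - G_p/2 = -405/64, [qq,q] = G_q/2 = -1215/256
Gamma^p_ij = (G*[ij,p] - F*[ij,q])/(EG - F^2), Gamma^q_ij = (E*[ij,q] - F*[ij,p])/(EG - F^2)
Gamma_ppp = -1296/3049, Gamma_ppq = -3456/3049, Gamma_pqq = -6480/3049, Gamma_qpp = -972/3049, Gamma_qpq = -2592/3049, Gamma_qqq = -4860/3049
d^2p/dtau^2 = -(Gamma_ppp*(1)^2 + 2*Gamma_ppq*(1)*(-1/8) + Gamma_pqq*(-1/8)^2) = 2133/12196
d^2q/dtau^2 = -(Gamma_qpp*(1)^2 + 2*Gamma_qpq*(1)*(-1/8) + Gamma_qqq*(-1/8)^2) = 6399/48784

Answer: Gamma_ppp = -1296/3049, Gamma_ppq = -3456/3049, Gamma_pqq = -6480/3049, Gamma_qpp = -972/3049, Gamma_qpq = -2592/3049, Gamma_qqq = -4860/3049; accelerations (d^2p/dtau^2, d^2q/dtau^2) = (2133/12196, 6399/48784)


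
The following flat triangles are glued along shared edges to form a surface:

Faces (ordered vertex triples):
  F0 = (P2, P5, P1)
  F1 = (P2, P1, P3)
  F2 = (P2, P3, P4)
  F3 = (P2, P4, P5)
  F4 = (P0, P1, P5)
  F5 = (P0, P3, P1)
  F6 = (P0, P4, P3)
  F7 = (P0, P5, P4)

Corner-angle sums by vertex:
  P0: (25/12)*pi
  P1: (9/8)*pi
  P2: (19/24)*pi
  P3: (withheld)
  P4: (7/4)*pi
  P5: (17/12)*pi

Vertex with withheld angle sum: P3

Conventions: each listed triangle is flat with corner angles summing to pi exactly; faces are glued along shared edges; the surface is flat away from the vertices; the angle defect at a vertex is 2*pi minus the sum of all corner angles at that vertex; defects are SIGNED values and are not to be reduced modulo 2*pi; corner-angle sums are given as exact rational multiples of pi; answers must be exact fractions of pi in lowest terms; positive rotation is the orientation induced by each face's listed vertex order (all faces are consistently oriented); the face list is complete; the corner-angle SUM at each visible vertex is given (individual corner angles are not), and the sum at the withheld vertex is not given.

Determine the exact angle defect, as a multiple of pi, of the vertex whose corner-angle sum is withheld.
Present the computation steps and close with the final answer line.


V = 6, E = 12, F = 8; chi = V - E + F = 2
Gauss-Bonnet: total defect = 2*pi*chi = 4*pi; visible defects sum to (17/6)*pi

Answer: defect(P3) = (7/6)*pi
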